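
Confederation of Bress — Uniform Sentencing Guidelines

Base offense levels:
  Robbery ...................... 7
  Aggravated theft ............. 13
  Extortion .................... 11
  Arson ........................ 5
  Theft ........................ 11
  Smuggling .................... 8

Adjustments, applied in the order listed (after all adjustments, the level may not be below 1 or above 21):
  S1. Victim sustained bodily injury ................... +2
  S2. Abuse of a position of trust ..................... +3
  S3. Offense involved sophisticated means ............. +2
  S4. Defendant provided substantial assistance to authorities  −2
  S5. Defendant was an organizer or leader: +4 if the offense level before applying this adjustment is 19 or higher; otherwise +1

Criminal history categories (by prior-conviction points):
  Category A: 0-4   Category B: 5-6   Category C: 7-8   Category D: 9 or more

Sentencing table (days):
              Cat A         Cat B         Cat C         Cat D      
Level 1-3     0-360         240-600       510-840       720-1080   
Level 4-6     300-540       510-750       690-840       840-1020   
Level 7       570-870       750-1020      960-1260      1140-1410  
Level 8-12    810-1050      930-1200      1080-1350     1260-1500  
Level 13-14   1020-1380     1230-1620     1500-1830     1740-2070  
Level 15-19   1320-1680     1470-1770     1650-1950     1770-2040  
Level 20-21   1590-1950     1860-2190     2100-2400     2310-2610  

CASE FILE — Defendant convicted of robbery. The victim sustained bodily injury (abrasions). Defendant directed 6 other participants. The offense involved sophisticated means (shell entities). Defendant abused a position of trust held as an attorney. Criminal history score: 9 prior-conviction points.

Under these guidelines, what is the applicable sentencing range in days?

Base offense level for robbery: 7.
S1 applies: 7 + 2 = 9.
S2 applies: 9 + 3 = 12.
S3 applies: 12 + 2 = 14.
S4 does not apply.
S5 applies (level before this adjustment is 14 < 19, so +1): 14 + 1 = 15.
Final offense level: 15.
Criminal history: 9 prior points → Category D (9+).
Level 15 falls in the 15-19 band.
Grid: Level 15-19 × Category D = 1770-2040 days.

1770-2040 days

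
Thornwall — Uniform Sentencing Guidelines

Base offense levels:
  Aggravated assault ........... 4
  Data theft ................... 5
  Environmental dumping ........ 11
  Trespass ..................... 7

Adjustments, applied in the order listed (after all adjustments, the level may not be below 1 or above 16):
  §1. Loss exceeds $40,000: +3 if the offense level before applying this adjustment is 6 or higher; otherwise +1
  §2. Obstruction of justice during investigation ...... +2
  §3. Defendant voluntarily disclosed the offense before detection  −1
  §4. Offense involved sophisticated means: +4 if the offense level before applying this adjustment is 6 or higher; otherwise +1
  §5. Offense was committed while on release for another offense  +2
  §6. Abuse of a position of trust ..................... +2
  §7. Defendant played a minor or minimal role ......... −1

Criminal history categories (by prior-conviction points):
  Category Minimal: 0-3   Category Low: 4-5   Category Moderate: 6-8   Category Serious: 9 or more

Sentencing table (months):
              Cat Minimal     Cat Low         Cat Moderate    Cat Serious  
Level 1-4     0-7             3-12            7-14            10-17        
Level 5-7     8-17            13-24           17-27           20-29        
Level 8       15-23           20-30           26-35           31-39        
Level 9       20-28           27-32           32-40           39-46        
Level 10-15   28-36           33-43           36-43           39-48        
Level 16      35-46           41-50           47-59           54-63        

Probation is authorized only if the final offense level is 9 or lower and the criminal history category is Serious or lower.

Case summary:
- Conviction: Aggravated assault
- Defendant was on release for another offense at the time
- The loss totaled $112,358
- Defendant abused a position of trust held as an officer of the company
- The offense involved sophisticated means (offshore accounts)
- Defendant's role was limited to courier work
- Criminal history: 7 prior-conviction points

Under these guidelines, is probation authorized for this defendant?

Yes

Base offense level for aggravated assault: 4.
§1 applies (level before this adjustment is 4 < 6, so +1): 4 + 1 = 5.
§3 does not apply.
§4 applies (level before this adjustment is 5 < 6, so +1): 5 + 1 = 6.
§5 applies: 6 + 2 = 8.
§6 applies: 8 + 2 = 10.
§7 applies: 10 − 1 = 9.
Final offense level: 9.
Criminal history: 7 prior points → Category Moderate (6-8).
Level 9 falls in the 9 band.
Grid: Level 9 × Category Moderate = 32-40 months.
Probation check: level 9 ≤ 9 and category Moderate ≤ Serious → eligible.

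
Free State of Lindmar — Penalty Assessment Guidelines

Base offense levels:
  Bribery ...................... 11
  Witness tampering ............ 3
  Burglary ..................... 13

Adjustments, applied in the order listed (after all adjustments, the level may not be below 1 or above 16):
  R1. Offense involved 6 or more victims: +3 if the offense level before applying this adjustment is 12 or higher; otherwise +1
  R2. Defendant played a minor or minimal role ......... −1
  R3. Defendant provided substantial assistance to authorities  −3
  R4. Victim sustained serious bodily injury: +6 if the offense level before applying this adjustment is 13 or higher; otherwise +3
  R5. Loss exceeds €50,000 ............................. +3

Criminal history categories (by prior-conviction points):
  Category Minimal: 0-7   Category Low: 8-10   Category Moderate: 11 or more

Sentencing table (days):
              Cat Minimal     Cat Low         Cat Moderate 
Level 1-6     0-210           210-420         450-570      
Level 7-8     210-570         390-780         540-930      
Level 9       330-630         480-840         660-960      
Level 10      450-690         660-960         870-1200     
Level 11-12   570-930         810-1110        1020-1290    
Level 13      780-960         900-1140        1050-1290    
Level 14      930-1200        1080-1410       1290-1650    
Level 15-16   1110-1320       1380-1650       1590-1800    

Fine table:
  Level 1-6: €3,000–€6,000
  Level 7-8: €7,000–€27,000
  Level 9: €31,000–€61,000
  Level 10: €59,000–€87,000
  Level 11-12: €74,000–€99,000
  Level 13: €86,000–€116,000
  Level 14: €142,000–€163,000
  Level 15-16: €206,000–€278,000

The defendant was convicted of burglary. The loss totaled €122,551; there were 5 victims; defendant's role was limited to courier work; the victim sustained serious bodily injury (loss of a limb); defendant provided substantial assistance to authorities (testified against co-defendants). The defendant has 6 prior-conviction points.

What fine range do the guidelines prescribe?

Base offense level for burglary: 13.
R2 applies: 13 − 1 = 12.
R3 applies: 12 − 3 = 9.
R4 applies (level before this adjustment is 9 < 13, so +3): 9 + 3 = 12.
R5 applies: 12 + 3 = 15.
Final offense level: 15.
Level 15 falls in the 15-16 band.
Fine table: Level 15-16 → €206,000–€278,000.

€206,000–€278,000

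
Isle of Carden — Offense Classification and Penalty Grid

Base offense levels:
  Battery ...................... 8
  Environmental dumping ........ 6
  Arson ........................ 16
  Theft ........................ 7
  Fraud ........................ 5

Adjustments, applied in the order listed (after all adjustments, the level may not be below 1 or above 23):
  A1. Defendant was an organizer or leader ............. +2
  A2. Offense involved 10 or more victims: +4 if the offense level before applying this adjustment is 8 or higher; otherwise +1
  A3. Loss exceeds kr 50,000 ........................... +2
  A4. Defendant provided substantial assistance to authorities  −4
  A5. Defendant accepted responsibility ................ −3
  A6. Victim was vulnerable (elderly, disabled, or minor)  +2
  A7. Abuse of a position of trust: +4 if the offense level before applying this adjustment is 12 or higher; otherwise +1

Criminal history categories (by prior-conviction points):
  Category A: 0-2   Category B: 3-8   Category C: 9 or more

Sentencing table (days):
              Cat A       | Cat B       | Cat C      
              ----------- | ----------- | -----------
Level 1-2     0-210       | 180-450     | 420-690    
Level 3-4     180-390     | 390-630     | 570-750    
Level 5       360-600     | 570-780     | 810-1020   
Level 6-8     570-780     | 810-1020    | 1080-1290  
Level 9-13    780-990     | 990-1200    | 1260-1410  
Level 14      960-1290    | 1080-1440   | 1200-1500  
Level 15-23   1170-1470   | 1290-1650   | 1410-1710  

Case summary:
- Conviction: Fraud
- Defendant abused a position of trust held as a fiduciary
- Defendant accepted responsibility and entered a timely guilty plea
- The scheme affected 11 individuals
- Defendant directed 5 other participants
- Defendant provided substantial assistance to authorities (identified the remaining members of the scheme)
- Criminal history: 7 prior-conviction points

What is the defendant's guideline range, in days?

Base offense level for fraud: 5.
A1 applies: 5 + 2 = 7.
A2 applies (level before this adjustment is 7 < 8, so +1): 7 + 1 = 8.
A4 applies: 8 − 4 = 4.
A5 applies: 4 − 3 = 1.
A7 applies (level before this adjustment is 1 < 12, so +1): 1 + 1 = 2.
Final offense level: 2.
Criminal history: 7 prior points → Category B (3-8).
Level 2 falls in the 1-2 band.
Grid: Level 1-2 × Category B = 180-450 days.

180-450 days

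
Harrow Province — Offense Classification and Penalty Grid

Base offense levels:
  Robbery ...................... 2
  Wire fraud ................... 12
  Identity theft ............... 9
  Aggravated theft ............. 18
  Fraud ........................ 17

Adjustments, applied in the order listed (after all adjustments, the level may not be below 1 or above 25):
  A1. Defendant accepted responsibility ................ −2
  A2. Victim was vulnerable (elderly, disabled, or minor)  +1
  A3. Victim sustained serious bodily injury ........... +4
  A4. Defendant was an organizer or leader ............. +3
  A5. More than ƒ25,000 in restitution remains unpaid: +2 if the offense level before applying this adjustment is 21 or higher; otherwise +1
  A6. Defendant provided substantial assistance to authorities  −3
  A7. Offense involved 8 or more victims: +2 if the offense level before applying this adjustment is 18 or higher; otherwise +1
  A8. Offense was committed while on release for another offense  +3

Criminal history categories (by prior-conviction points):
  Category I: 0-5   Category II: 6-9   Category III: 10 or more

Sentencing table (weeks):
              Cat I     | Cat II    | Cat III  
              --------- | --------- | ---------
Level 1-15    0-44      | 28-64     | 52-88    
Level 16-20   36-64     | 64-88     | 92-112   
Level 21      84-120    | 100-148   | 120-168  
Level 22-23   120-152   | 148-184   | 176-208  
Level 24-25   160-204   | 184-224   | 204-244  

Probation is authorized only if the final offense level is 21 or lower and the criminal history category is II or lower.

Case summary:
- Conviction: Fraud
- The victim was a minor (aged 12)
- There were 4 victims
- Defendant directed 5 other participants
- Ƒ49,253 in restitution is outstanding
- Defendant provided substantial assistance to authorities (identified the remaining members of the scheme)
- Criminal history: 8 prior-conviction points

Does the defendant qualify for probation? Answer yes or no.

Base offense level for fraud: 17.
A1 does not apply.
A2 applies: 17 + 1 = 18.
A3 does not apply.
A4 applies: 18 + 3 = 21.
A5 applies (level before this adjustment is 21 ≥ 21, so +2): 21 + 2 = 23.
A6 applies: 23 − 3 = 20.
Final offense level: 20.
Criminal history: 8 prior points → Category II (6-9).
Level 20 falls in the 16-20 band.
Grid: Level 16-20 × Category II = 64-88 weeks.
Probation check: level 20 ≤ 21 and category II ≤ II → eligible.

Yes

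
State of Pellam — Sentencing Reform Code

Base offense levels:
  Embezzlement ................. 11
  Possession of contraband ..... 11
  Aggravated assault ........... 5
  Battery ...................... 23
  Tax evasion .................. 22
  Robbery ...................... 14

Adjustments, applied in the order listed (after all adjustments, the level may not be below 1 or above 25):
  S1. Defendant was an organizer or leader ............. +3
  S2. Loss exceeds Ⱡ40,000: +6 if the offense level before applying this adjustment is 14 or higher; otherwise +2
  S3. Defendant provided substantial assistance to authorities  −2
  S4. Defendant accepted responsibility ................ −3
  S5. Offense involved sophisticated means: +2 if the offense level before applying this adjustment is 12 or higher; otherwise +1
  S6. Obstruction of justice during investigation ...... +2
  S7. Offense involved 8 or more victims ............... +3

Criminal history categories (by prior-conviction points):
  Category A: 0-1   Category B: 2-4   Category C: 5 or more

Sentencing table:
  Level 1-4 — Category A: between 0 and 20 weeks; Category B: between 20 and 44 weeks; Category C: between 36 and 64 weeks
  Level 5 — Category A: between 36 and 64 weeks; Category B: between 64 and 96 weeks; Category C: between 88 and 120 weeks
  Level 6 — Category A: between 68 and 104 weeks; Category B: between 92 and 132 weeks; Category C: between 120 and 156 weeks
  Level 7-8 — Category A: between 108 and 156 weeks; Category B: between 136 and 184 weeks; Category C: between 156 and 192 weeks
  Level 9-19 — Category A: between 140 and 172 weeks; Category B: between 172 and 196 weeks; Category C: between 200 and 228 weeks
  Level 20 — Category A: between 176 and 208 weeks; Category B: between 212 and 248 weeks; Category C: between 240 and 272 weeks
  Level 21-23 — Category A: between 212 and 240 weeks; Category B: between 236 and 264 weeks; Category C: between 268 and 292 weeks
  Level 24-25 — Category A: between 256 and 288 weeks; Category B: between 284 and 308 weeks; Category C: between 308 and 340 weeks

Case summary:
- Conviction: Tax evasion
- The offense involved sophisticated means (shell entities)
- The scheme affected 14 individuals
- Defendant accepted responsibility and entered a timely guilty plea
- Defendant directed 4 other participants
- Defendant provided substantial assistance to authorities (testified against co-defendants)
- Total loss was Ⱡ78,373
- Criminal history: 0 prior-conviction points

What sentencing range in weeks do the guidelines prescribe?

256-288 weeks

Base offense level for tax evasion: 22.
S1 applies: 22 + 3 = 25.
S2 applies (level before this adjustment is 25 ≥ 14, so +6): 25 + 6 = 31.
S3 applies: 31 − 2 = 29.
S4 applies: 29 − 3 = 26.
S5 applies (level before this adjustment is 26 ≥ 12, so +2): 26 + 2 = 28.
S6 does not apply.
S7 applies: 28 + 3 = 31.
Level 31 exceeds the maximum of 25; capped at 25.
Final offense level: 25.
Criminal history: 0 prior points → Category A (0-1).
Level 25 falls in the 24-25 band.
Grid: Level 24-25 × Category A = 256-288 weeks.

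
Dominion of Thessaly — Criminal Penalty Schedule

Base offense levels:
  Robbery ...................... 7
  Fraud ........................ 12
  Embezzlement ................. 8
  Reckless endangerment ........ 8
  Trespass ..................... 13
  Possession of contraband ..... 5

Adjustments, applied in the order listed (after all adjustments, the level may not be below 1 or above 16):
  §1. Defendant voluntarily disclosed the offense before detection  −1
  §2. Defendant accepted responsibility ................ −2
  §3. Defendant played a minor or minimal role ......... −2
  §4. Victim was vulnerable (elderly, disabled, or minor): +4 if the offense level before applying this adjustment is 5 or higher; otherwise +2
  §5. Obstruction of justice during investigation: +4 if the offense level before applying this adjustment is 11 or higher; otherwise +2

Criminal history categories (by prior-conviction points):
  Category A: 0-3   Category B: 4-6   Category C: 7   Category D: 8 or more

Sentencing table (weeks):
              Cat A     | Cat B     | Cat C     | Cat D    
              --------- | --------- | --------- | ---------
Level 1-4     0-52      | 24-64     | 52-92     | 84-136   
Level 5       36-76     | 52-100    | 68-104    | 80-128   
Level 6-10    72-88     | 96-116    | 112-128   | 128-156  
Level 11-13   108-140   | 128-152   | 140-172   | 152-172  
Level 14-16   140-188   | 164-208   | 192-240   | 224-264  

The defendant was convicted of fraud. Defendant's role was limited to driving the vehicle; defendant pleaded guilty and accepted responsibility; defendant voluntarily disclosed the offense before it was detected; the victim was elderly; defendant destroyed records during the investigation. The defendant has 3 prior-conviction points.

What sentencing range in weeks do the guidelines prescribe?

140-188 weeks

Base offense level for fraud: 12.
§1 applies: 12 − 1 = 11.
§2 applies: 11 − 2 = 9.
§3 applies: 9 − 2 = 7.
§4 applies (level before this adjustment is 7 ≥ 5, so +4): 7 + 4 = 11.
§5 applies (level before this adjustment is 11 ≥ 11, so +4): 11 + 4 = 15.
Final offense level: 15.
Criminal history: 3 prior points → Category A (0-3).
Level 15 falls in the 14-16 band.
Grid: Level 14-16 × Category A = 140-188 weeks.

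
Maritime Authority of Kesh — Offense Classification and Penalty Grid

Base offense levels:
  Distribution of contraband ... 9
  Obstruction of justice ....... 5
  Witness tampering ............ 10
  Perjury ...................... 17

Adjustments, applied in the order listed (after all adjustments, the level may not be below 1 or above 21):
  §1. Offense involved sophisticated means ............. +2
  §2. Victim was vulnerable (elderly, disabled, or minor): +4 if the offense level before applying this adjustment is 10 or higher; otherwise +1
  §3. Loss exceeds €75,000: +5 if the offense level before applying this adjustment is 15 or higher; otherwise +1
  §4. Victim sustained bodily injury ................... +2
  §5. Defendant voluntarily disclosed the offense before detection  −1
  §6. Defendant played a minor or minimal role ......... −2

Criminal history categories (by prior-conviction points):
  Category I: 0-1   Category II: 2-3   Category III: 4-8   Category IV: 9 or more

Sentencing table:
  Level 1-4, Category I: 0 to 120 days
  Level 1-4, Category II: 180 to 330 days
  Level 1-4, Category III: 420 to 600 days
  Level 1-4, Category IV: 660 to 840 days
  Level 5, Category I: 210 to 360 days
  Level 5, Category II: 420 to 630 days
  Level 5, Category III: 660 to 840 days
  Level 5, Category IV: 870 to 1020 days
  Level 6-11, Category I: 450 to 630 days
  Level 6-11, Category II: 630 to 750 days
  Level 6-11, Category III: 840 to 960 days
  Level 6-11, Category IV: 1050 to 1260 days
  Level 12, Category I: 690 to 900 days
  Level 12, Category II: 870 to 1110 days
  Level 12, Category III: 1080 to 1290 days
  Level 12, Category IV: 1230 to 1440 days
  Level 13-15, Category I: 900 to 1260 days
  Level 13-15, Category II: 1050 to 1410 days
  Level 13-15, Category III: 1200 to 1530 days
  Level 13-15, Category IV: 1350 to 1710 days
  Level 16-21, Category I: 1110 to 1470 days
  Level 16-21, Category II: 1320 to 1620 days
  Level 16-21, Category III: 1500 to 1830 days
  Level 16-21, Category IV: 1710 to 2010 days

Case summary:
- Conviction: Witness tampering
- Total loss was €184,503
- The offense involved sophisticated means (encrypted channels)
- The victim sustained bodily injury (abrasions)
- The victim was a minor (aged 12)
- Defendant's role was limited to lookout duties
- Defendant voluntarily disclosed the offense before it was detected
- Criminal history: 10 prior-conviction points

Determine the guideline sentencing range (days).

1710-2010 days

Base offense level for witness tampering: 10.
§1 applies: 10 + 2 = 12.
§2 applies (level before this adjustment is 12 ≥ 10, so +4): 12 + 4 = 16.
§3 applies (level before this adjustment is 16 ≥ 15, so +5): 16 + 5 = 21.
§4 applies: 21 + 2 = 23.
§5 applies: 23 − 1 = 22.
§6 applies: 22 − 2 = 20.
Final offense level: 20.
Criminal history: 10 prior points → Category IV (9+).
Level 20 falls in the 16-21 band.
Grid: Level 16-21 × Category IV = 1710-2010 days.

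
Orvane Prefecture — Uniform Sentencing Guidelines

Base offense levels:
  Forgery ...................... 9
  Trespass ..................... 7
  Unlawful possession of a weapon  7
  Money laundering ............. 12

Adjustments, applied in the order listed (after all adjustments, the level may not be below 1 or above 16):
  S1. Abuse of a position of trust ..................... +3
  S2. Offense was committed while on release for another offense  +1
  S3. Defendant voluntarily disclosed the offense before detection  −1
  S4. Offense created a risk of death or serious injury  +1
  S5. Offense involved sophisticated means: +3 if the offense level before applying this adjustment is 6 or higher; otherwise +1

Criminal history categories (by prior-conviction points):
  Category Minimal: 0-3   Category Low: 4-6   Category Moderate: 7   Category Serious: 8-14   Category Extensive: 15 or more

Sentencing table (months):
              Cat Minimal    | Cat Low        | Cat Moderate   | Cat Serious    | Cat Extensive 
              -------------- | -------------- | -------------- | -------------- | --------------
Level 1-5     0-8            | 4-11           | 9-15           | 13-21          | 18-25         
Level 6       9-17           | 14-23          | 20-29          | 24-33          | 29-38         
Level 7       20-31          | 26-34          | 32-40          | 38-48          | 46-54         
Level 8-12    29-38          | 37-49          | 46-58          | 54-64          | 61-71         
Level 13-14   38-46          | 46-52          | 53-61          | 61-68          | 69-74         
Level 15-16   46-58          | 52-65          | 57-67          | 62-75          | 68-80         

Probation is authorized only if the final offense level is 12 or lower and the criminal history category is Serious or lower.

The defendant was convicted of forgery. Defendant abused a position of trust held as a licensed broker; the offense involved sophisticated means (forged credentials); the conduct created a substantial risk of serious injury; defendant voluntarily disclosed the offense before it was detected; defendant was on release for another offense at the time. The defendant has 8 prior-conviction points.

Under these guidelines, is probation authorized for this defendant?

Base offense level for forgery: 9.
S1 applies: 9 + 3 = 12.
S2 applies: 12 + 1 = 13.
S3 applies: 13 − 1 = 12.
S4 applies: 12 + 1 = 13.
S5 applies (level before this adjustment is 13 ≥ 6, so +3): 13 + 3 = 16.
Final offense level: 16.
Criminal history: 8 prior points → Category Serious (8-14).
Level 16 falls in the 15-16 band.
Grid: Level 15-16 × Category Serious = 62-75 months.
Probation check: level 16 > 12 and category Serious ≤ Serious → not eligible.

No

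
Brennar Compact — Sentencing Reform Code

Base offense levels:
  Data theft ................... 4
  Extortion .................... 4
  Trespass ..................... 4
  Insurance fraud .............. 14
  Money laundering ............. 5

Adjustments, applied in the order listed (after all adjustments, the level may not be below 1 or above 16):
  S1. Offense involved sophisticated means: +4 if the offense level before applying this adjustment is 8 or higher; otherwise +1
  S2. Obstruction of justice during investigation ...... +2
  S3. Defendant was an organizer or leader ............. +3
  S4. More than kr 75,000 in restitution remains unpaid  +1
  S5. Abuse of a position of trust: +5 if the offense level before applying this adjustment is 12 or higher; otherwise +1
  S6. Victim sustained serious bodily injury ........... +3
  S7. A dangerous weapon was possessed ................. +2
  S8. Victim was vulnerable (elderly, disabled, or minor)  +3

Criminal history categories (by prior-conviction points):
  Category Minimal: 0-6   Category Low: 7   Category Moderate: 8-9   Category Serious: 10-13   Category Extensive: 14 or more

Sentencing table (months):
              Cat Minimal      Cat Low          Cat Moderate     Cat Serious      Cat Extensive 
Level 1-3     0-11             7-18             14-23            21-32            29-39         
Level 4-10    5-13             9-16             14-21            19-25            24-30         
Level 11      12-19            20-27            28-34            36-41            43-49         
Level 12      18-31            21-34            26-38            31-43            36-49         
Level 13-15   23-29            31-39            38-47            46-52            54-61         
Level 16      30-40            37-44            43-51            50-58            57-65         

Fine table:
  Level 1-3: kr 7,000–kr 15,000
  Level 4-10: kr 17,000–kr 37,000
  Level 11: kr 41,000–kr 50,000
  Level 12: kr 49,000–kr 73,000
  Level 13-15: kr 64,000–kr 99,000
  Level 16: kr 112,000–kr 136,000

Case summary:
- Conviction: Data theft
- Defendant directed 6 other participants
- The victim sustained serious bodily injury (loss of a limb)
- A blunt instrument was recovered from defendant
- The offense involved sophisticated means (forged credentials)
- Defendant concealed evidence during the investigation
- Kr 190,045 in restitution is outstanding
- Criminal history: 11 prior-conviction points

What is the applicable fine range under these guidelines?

Base offense level for data theft: 4.
S1 applies (level before this adjustment is 4 < 8, so +1): 4 + 1 = 5.
S2 applies: 5 + 2 = 7.
S3 applies: 7 + 3 = 10.
S4 applies: 10 + 1 = 11.
S6 applies: 11 + 3 = 14.
S7 applies: 14 + 2 = 16.
Final offense level: 16.
Level 16 falls in the 16 band.
Fine table: Level 16 → kr 112,000–kr 136,000.

kr 112,000–kr 136,000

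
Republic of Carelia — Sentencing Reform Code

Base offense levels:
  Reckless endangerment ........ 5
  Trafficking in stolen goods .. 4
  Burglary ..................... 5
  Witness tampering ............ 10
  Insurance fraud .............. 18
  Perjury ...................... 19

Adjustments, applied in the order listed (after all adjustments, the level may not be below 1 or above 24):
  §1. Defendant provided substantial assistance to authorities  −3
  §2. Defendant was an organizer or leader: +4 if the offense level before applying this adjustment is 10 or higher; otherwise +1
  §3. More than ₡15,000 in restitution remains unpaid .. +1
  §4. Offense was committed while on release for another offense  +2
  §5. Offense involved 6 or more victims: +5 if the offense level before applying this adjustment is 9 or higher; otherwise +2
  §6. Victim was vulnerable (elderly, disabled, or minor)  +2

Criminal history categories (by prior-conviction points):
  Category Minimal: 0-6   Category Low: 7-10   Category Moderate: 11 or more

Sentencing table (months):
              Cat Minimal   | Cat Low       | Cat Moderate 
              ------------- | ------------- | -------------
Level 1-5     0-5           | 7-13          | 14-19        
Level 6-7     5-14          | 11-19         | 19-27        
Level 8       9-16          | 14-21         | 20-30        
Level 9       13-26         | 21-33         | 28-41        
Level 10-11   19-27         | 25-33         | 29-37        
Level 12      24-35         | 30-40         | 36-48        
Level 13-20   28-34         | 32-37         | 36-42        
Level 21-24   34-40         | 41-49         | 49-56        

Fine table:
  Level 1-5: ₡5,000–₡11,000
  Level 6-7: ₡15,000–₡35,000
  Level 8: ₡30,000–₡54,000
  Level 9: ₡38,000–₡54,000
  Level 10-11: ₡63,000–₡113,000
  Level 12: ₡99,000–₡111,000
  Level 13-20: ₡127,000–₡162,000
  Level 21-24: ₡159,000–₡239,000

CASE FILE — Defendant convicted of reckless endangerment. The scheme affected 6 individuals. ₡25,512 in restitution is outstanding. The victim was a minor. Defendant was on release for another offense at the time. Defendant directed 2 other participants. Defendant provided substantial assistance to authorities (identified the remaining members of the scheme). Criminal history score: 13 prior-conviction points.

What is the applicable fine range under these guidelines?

Base offense level for reckless endangerment: 5.
§1 applies: 5 − 3 = 2.
§2 applies (level before this adjustment is 2 < 10, so +1): 2 + 1 = 3.
§3 applies: 3 + 1 = 4.
§4 applies: 4 + 2 = 6.
§5 applies (level before this adjustment is 6 < 9, so +2): 6 + 2 = 8.
§6 applies: 8 + 2 = 10.
Final offense level: 10.
Level 10 falls in the 10-11 band.
Fine table: Level 10-11 → ₡63,000–₡113,000.

₡63,000–₡113,000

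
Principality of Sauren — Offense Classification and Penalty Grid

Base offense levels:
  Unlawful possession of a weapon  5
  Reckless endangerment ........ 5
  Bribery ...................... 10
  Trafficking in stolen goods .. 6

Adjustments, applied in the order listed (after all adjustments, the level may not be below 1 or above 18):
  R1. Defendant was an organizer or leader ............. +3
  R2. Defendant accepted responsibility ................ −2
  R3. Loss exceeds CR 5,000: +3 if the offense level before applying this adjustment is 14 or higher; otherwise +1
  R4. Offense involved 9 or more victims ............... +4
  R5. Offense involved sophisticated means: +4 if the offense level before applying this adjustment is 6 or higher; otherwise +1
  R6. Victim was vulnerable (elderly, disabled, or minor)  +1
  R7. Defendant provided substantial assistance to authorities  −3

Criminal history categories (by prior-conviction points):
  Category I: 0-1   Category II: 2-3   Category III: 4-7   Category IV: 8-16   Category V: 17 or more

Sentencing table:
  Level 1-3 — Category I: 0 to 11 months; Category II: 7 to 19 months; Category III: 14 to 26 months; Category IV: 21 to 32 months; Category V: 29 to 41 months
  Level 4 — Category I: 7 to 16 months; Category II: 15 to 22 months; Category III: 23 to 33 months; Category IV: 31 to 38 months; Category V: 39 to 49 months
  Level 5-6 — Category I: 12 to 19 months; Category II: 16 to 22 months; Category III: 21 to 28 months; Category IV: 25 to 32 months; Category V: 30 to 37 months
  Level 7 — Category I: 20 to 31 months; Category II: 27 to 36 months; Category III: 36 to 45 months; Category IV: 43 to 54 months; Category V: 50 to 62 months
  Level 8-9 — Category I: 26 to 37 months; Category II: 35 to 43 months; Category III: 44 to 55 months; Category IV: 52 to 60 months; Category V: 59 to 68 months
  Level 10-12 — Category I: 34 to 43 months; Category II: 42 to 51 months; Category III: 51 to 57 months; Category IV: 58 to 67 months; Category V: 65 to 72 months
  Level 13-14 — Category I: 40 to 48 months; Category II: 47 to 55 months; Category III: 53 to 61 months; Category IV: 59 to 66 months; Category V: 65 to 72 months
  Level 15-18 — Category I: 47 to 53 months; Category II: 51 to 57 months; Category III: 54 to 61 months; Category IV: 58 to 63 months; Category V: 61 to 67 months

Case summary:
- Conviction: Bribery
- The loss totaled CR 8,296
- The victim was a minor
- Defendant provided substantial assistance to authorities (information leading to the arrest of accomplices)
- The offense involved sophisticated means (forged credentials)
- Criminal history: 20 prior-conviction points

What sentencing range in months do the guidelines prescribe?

65-72 months

Base offense level for bribery: 10.
R1 does not apply.
R2 does not apply.
R3 applies (level before this adjustment is 10 < 14, so +1): 10 + 1 = 11.
R4 does not apply.
R5 applies (level before this adjustment is 11 ≥ 6, so +4): 11 + 4 = 15.
R6 applies: 15 + 1 = 16.
R7 applies: 16 − 3 = 13.
Final offense level: 13.
Criminal history: 20 prior points → Category V (17+).
Level 13 falls in the 13-14 band.
Grid: Level 13-14 × Category V = 65-72 months.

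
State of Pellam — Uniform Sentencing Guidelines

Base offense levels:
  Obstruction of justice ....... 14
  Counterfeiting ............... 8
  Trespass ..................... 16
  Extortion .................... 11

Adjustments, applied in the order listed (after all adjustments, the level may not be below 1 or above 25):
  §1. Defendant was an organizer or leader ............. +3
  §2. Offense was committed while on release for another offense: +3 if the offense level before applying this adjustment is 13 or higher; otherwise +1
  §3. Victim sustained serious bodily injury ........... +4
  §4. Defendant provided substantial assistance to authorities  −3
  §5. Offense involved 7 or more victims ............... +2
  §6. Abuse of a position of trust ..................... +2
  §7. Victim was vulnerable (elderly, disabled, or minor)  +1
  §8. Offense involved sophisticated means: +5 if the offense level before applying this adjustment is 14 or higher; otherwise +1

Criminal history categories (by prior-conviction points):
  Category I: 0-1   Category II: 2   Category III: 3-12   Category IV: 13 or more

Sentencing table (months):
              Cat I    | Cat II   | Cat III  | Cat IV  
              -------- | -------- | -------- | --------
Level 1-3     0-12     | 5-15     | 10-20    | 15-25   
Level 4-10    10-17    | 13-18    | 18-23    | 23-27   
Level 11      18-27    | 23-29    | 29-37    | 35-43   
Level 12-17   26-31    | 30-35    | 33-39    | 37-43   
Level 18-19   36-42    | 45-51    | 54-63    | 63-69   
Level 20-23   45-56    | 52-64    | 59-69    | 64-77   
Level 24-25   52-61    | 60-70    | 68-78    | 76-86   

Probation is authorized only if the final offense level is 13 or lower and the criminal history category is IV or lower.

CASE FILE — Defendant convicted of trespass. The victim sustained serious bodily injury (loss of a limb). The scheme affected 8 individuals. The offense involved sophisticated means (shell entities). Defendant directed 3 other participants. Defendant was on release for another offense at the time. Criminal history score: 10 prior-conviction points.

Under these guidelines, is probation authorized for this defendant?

No

Base offense level for trespass: 16.
§1 applies: 16 + 3 = 19.
§2 applies (level before this adjustment is 19 ≥ 13, so +3): 19 + 3 = 22.
§3 applies: 22 + 4 = 26.
§5 applies: 26 + 2 = 28.
§7 does not apply.
§8 applies (level before this adjustment is 28 ≥ 14, so +5): 28 + 5 = 33.
Level 33 exceeds the maximum of 25; capped at 25.
Final offense level: 25.
Criminal history: 10 prior points → Category III (3-12).
Level 25 falls in the 24-25 band.
Grid: Level 24-25 × Category III = 68-78 months.
Probation check: level 25 > 13 and category III ≤ IV → not eligible.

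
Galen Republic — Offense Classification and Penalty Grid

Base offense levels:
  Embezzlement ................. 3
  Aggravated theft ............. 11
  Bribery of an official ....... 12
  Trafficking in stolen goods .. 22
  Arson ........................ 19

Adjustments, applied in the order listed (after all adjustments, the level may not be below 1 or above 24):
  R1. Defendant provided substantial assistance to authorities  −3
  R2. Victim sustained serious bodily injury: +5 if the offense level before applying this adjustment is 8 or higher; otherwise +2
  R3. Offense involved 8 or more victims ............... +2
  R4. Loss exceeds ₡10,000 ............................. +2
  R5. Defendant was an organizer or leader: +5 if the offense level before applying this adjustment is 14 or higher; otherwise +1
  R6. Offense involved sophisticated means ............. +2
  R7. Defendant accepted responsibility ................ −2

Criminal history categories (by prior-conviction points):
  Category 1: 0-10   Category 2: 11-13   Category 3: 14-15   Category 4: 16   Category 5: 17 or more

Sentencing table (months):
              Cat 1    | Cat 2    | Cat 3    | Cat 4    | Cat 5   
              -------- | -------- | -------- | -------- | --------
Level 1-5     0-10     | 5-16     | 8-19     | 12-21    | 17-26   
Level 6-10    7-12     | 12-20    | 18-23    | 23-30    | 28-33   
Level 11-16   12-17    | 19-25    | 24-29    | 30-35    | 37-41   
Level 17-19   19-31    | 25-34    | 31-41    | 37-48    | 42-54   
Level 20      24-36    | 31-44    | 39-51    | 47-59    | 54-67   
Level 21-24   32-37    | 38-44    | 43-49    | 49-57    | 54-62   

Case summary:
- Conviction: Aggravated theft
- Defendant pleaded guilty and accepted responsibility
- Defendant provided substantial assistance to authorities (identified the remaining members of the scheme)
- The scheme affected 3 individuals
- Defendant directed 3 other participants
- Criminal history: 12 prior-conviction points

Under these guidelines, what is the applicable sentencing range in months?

Base offense level for aggravated theft: 11.
R1 applies: 11 − 3 = 8.
R4 does not apply.
R5 applies (level before this adjustment is 8 < 14, so +1): 8 + 1 = 9.
R7 applies: 9 − 2 = 7.
Final offense level: 7.
Criminal history: 12 prior points → Category 2 (11-13).
Level 7 falls in the 6-10 band.
Grid: Level 6-10 × Category 2 = 12-20 months.

12-20 months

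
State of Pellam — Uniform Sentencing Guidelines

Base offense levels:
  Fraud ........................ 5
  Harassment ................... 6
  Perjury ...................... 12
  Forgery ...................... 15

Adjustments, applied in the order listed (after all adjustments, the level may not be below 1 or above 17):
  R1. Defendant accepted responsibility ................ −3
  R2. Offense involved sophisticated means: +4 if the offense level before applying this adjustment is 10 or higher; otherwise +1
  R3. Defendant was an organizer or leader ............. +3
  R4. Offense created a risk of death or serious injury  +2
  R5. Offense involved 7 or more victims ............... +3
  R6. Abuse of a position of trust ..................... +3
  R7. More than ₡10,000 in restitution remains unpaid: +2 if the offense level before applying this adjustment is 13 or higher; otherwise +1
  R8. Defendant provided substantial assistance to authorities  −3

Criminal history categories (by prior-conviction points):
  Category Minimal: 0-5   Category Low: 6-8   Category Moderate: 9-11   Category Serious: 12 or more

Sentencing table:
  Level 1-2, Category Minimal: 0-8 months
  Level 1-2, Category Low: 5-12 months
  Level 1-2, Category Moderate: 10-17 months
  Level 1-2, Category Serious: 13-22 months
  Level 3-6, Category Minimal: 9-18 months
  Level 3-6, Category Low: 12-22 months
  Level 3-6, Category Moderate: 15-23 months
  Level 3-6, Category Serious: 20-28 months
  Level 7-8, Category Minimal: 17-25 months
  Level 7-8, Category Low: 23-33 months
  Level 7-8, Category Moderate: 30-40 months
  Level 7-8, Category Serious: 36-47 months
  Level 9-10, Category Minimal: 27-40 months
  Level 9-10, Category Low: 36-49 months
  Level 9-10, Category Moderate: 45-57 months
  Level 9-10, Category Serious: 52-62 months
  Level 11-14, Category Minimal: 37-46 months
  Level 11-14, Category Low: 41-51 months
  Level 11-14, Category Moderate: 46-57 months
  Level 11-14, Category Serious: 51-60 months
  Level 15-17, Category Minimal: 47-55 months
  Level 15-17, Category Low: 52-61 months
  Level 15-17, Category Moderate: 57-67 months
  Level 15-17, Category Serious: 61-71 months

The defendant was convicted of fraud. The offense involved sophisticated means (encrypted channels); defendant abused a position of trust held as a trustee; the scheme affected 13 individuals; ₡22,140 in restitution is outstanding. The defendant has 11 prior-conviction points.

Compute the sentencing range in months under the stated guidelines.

Base offense level for fraud: 5.
R1 does not apply.
R2 applies (level before this adjustment is 5 < 10, so +1): 5 + 1 = 6.
R5 applies: 6 + 3 = 9.
R6 applies: 9 + 3 = 12.
R7 applies (level before this adjustment is 12 < 13, so +1): 12 + 1 = 13.
Final offense level: 13.
Criminal history: 11 prior points → Category Moderate (9-11).
Level 13 falls in the 11-14 band.
Grid: Level 11-14 × Category Moderate = 46-57 months.

46-57 months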